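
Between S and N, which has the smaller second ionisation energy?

S

Consider each +1 ion: S⁺ still has 5 valence electrons; N⁺ still has 4 valence electrons.
All are still removing valence electrons, so compare the +1 ions as you would atoms: IE_2 generally rises across a period (higher Z_eff) and falls down a group (larger shell), subject to the usual subshell exceptions.
Valence configurations: S⁺ [Ne]3s²3p³, N⁺ [He]2s²2p².
Approximate IE_2 values (kJ/mol): S 2252, N 2856.
So the second ionization energies run S < N.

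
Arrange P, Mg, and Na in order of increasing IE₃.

P < Na < Mg

After 2 electrons have been removed, what remains? P²⁺ still has 3 valence electrons; Mg²⁺ is the bare [Ne] core; Na²⁺ is already 1 electron into the core.
Pulling an electron out of a noble-gas core costs far more than removing a remaining valence electron, so Na and Mg sit at the high end of IE_3.
The numbers (kJ/mol): P 2914, Mg 7733, Na 6910.
Overall IE_3 order: P < Na < Mg.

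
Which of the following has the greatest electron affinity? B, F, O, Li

Li is in period 2, group 1; B is in period 2, group 13; O is in period 2, group 16; F is in period 2, group 17.
EA tends to increase across a period and decrease down a group, though the pattern is less regular than for IE or radius.
All lie in period 2; the across-period trend (electron affinity increases left to right) applies, with the exception below.
Note the exception: Li has a higher electron affinity than B, contrary to the simple trend — B's ns²np¹ configuration gives only a small electron affinity — the sparsely filled np subshell binds an added electron weakly.
For reference (kJ/mol): Li 60, B 27, O 141, F 328.
The greatest electron affinity among these belongs to F.

F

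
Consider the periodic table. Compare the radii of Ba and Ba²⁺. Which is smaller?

Ba²⁺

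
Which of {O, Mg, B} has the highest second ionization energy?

The second ionization energy removes an electron from the +1 ion. For each element: O⁺ still has 5 valence electrons; Mg⁺ still has 1 valence electron; B⁺ still has 2 valence electrons.
All are still removing valence electrons, so compare the +1 ions as you would atoms: IE_2 generally rises across a period (higher Z_eff) and falls down a group (larger shell), subject to the usual subshell exceptions.
Valence configurations: O⁺ [He]2s²2p³, Mg⁺ [Ne]3s¹, B⁺ [He]2s².
The numbers (kJ/mol): O 3388, Mg 1451, B 2427.
So the second ionization energies run Mg < B < O.

O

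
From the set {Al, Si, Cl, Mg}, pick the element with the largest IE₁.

Cl

Mg is in period 3, group 2; Al is in period 3, group 13; Si is in period 3, group 14; Cl is in period 3, group 17.
Across a period the outer electron is held more tightly (higher IE₁); down a group it sits in a higher shell, more shielded, and comes off more easily.
All lie in period 3; the across-period trend (first ionization energy increases left to right) applies, with the exception below.
Note the exception: Mg has a higher first ionization energy than Al, contrary to the simple trend — Al's single 3p electron is easier to remove than one from Mg's filled 3s².
For reference (kJ/mol): Mg 738, Al 578, Si 786, Cl 1251.
The largest IE₁ among these belongs to Cl.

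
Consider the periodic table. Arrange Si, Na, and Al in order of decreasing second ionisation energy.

Na > Al > Si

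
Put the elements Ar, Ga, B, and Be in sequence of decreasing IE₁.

Ar, Be, B, Ga

Across a period the outer electron is held more tightly (higher IE₁); down a group it sits in a higher shell, more shielded, and comes off more easily.
Neither a single period nor a single group — weigh both effects.
B > Ga: B sits above Ga in group 13, so the down-group effect alone puts B higher.
Be > B: this pair runs against the simple trend — see the exception note.
Ar > Be: period and group pull opposite ways; the across-period shift dominates (1521 vs 900 kJ/mol).
Note the exception: Be has a higher first ionization energy than B, contrary to the simple trend — removing B's lone 2p electron is easier than breaking Be's filled 2s².
Tabulated first ionization energy (kJ/mol): Be 900, B 801, Ar 1521, Ga 579.
So from highest to lowest: Ar > Be > B > Ga.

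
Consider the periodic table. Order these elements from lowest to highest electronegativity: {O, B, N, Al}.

Electronegativity increases across a period and decreases down a group, tracking effective nuclear charge and atomic size.
Neither a single period nor a single group — weigh both effects.
B > Al: they share group 13; the group trend gives B the larger value.
N > B: both are in period 2; the period trend gives N the larger value.
O > N: both are in period 2; the period trend gives O the larger value.
For reference (Pauling): B 2.04, N 3.04, O 3.44, Al 1.61.
So from lowest to highest: Al < B < N < O.

Al < B < N < O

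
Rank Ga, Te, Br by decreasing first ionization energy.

Br > Te > Ga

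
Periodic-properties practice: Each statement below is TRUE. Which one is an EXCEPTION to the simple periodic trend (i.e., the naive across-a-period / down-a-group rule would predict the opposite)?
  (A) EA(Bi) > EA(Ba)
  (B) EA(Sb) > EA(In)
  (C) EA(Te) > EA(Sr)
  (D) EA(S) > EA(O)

(D)

The general trend: electron affinity increases across a period and decreases down a group.
(A) Bi (period 6, group 15) vs Ba (period 6, group 2): the stated order agrees with the simple trend.
(B) Sb (period 5, group 15) vs In (period 5, group 13): the stated order agrees with the simple trend.
(C) Te (period 5, group 16) vs Sr (period 5, group 2): the stated order agrees with the simple trend.
(D) S (period 3, group 16) vs O (period 2, group 16): the stated order contradicts the simple trend.
The exception is (D): the compact 2p subshell of O repels the added electron more than S's larger 3p does.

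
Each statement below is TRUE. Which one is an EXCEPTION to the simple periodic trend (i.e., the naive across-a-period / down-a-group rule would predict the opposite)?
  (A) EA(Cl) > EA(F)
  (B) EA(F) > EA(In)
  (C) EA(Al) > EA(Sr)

The general trend: electron affinity increases across a period and decreases down a group.
(A) Cl (period 3, group 17) vs F (period 2, group 17): the stated order contradicts the simple trend.
(B) F (period 2, group 17) vs In (period 5, group 13): the stated order agrees with the simple trend.
(C) Al (period 3, group 13) vs Sr (period 5, group 2): the stated order agrees with the simple trend.
The exception is (A): F's small 2p subshell makes the incoming electron feel strong e⁻–e⁻ repulsion, so Cl actually releases more energy on gaining an electron.

(A)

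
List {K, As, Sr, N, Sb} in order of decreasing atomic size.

N is in period 2, group 15; K is in period 4, group 1; As is in period 4, group 15; Sr is in period 5, group 2; Sb is in period 5, group 15.
Atomic radius shrinks across a period as nuclear charge pulls the same shell inward, and grows down a group as new shells are added.
Here both period and group differ, so the two effects have to be weighed against each other.
As > N: As sits below N in group 15, so the down-group effect alone puts As larger.
Sb > As: they share group 15; the group trend gives Sb the larger value.
Sr > Sb: Sr lies to the left of Sb in period 5, so the across-period effect alone puts Sr larger.
K > Sr: the two effects oppose for this pair; the across-period effect wins (196 vs 185 pm).
Approximate values (pm): N 71, K 196, As 121, Sr 185, Sb 140.
So from largest to smallest: K > Sr > Sb > As > N.

K > Sr > Sb > As > N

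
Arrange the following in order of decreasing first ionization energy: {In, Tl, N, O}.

N is in period 2, group 15; O is in period 2, group 16; In is in period 5, group 13; Tl is in period 6, group 13.
First ionization energy rises across a period (greater Z_eff holds electrons more tightly) and falls down a group (valence electrons are farther from the nucleus).
Neither a single period nor a single group — weigh both effects.
Tl > In: this pair runs against the simple trend — see the exception note.
O > Tl: both effects reinforce here, so O is clearly the higher of the two.
N > O: this pair runs against the simple trend — see the exception note.
Note the exception: Tl has a higher first ionization energy than In, contrary to the simple trend — relativistic 6s stabilisation and poor 4f/5d shielding distort the trend for the heavy p-block elements.
Note the exception: N has a higher first ionization energy than O, contrary to the simple trend — pairing an electron in O's 2p⁴ costs repulsion energy, so O ionizes more easily than half-filled N (2p³).
Approximate values (kJ/mol): N 1402, O 1314, In 558, Tl 589.
So from highest to lowest: N > O > Tl > In.

N > O > Tl > In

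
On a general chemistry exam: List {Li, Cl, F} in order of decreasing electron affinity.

EA tends to increase across a period and decrease down a group, though the pattern is less regular than for IE or radius.
Neither a single period nor a single group — weigh both effects.
F > Li: both are in period 2; the period trend gives F the larger value.
Cl > F: this pair runs against the simple trend — see the exception note.
Note the exception: Cl has a higher electron affinity than F, contrary to the simple trend — F's small 2p subshell makes the incoming electron feel strong e⁻–e⁻ repulsion, so Cl actually releases more energy on gaining an electron.
Approximate values (kJ/mol): Li 60, F 328, Cl 349.
So from highest to lowest: Cl > F > Li.

Cl, F, Li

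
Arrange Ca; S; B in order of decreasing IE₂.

B, S, Ca

Consider each +1 ion: Ca⁺ still has 1 valence electron; S⁺ still has 5 valence electrons; B⁺ still has 2 valence electrons.
All are still removing valence electrons, so compare the +1 ions as you would atoms: IE_2 generally rises across a period (higher Z_eff) and falls down a group (larger shell), subject to the usual subshell exceptions.
Valence configurations: Ca⁺ [Ar]4s¹, S⁺ [Ne]3s²3p³, B⁺ [He]2s².
Approximate IE_2 values (kJ/mol): Ca 1145, S 2252, B 2427.
Overall IE_2 order: Ca < S < B.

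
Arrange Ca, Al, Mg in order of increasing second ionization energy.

The second ionization energy removes an electron from the +1 ion. For each element: Ca⁺ still has 1 valence electron; Al⁺ still has 2 valence electrons; Mg⁺ still has 1 valence electron.
All are still removing valence electrons, so compare the +1 ions as you would atoms: IE_2 generally rises across a period (higher Z_eff) and falls down a group (larger shell), subject to the usual subshell exceptions.
Valence configurations: Ca⁺ [Ar]4s¹, Al⁺ [Ne]3s², Mg⁺ [Ne]3s¹.
Tabulated IE_2 (kJ/mol): Ca 1145, Al 1817, Mg 1451.
Overall IE_2 order: Ca < Mg < Al.

Ca < Mg < Al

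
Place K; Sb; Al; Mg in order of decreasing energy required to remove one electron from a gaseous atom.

Removing the outermost electron gets harder across a period and easier down a group.
These span different periods and groups, so the two trends combine.
Al > K: both effects reinforce here, so Al is clearly the higher of the two.
Mg > Al: this pair runs against the simple trend — see the exception note.
Sb > Mg: period and group pull opposite ways; the across-period shift dominates (831 vs 738 kJ/mol).
Note the exception: Mg has a higher first ionization energy than Al, contrary to the simple trend — Al's single 3p electron is easier to remove than one from Mg's filled 3s².
For reference (kJ/mol): Mg 738, Al 578, K 419, Sb 831.
So from highest to lowest: Sb > Mg > Al > K.

Sb, Mg, Al, K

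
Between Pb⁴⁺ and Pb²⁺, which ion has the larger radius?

Both ions have Z = 82 protons, but Pb⁴⁺ has lost more electrons, so its remaining electrons feel a larger effective nuclear charge per electron and are pulled in more tightly.
Higher positive charge → smaller ion, so Pb²⁺ > Pb⁴⁺.

Pb²⁺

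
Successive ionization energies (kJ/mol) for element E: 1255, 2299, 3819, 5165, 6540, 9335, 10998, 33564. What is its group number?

Group 17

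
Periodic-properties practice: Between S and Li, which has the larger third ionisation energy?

Li

The third ionization energy removes an electron from the +2 ion. For each element: S²⁺ still has 4 valence electrons; Li²⁺ is already 1 electron into the core.
Breaking into a closed-shell core is much more expensive than removing a leftover valence electron — Li has the largest IE_3 here.
Tabulated IE_3 (kJ/mol): S 3357, Li 11815.
Overall IE_3 order: S < Li.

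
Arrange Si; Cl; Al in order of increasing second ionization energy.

After 1 electron has been removed, what remains? Si⁺ still has 3 valence electrons; Cl⁺ still has 6 valence electrons; Al⁺ still has 2 valence electrons.
All are still removing valence electrons, so compare the +1 ions as you would atoms: IE_2 generally rises across a period (higher Z_eff) and falls down a group (larger shell), subject to the usual subshell exceptions.
Valence configurations: Si⁺ [Ne]3s²3p¹, Cl⁺ [Ne]3s²3p⁴, Al⁺ [Ne]3s².
Si⁺ loses a lone 3p electron whereas Al⁺ must break into a filled 3s² pair, so IE_2(Al) > IE_2(Si) even though Si has the higher nuclear charge.
The numbers (kJ/mol): Si 1577, Cl 2298, Al 1817.
Hence IE_2: Si < Al < Cl.

Si < Al < Cl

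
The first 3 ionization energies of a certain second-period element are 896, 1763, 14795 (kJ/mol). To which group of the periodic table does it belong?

Group 2

Look for the largest jump between consecutive ionization energies: IE3/IE2 ≈ 8.4, far larger than any earlier ratio.
That jump marks the point where a core electron is being removed. So the atom has 2 valence electrons.
A main-group element with 2 valence electrons is in group 2.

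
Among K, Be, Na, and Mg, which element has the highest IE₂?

After 1 electron has been removed, what remains? K⁺ is the bare [Ar] core; Be⁺ still has 1 valence electron; Na⁺ is the bare [Ne] core; Mg⁺ still has 1 valence electron.
Core electrons are held far more tightly than valence electrons, so K and Na top the IE_2 order.
Valence configurations: Be⁺ [He]2s¹, Mg⁺ [Ne]3s¹.
The numbers (kJ/mol): K 3052, Be 1757, Na 4562, Mg 1451.
So the second ionization energies run Mg < Be < K < Na.

Na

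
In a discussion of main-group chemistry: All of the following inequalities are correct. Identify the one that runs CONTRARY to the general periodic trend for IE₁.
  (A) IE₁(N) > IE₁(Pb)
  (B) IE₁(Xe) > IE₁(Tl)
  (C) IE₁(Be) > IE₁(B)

(C)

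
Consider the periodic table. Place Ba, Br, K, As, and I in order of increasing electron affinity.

Electron affinity generally becomes more exothermic across a period toward the halogens and less exothermic down a group.
Neither a single period nor a single group — weigh both effects.
K > Ba: period and group pull opposite ways; the down-group shift dominates (48 vs 14 kJ/mol).
As > K: As lies to the right of K in period 4, so the across-period effect alone puts As higher.
I > As: period and group pull opposite ways; the across-period shift dominates (295 vs 78 kJ/mol).
Br > I: they share group 17; the group trend gives Br the larger value.
Tabulated electron affinity (kJ/mol): K 48, As 78, Br 325, I 295, Ba 14.
So from lowest to highest: Ba < K < As < I < Br.

Ba < K < As < I < Br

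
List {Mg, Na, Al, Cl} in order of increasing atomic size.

Cl < Al < Mg < Na

Na is in period 3, group 1; Mg is in period 3, group 2; Al is in period 3, group 13; Cl is in period 3, group 17.
Moving right in a period, electrons are added to the same shell under a stronger nuclear pull, so atoms get smaller; moving down, a new shell is opened and atoms get larger.
All lie in period 3, so atomic radius increases right to left.
So from smallest to largest: Cl < Al < Mg < Na.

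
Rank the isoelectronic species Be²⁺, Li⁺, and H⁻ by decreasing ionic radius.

H⁻ > Li⁺ > Be²⁺

All of these have 2 electrons, so size is governed by nuclear charge alone: the more protons, the stronger the pull on the same electron cloud, and the smaller the ion.
Nuclear charges: Be²⁺ (Z=4), Li⁺ (Z=3), H⁻ (Z=1).
Largest to smallest: H⁻ > Li⁺ > Be²⁺.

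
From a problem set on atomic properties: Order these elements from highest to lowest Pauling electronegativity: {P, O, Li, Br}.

O > Br > P > Li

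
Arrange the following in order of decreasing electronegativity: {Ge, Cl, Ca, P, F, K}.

Electronegativity increases across a period and decreases down a group, tracking effective nuclear charge and atomic size.
Here both period and group differ, so the two effects have to be weighed against each other.
Ca > K: Ca lies to the right of K in period 4, so the across-period effect alone puts Ca higher.
Ge > Ca: Ge lies to the right of Ca in period 4, so the across-period effect alone puts Ge higher.
P > Ge: relative to Ge, both the across-period and down-group shifts push P's electronegativity up.
Cl > P: Cl lies to the right of P in period 3, so the across-period effect alone puts Cl higher.
F > Cl: F sits above Cl in group 17, so the down-group effect alone puts F higher.
For reference (Pauling): F 3.98, P 2.19, Cl 3.16, K 0.82, Ca 1.00, Ge 2.01.
So from highest to lowest: F > Cl > P > Ge > Ca > K.

F, Cl, P, Ge, Ca, K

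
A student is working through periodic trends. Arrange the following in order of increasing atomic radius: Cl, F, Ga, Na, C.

C is in period 2, group 14; F is in period 2, group 17; Na is in period 3, group 1; Cl is in period 3, group 17; Ga is in period 4, group 13.
Radius decreases left→right (rising Z_eff, same n) and increases top→bottom (higher n).
Here both period and group differ, so the two effects have to be weighed against each other.
C > F: C lies to the left of F in period 2, so the across-period effect alone puts C larger.
Cl > C: the two effects oppose for this pair; the down-group effect wins (99 vs 75 pm).
Ga > Cl: both effects reinforce here, so Ga is clearly the larger of the two.
Na > Ga: period and group pull opposite ways; the across-period shift dominates (155 vs 124 pm).
Tabulated atomic radius (pm): C 75, F 64, Na 155, Cl 99, Ga 124.
So from smallest to largest: F < C < Cl < Ga < Na.

F, C, Cl, Ga, Na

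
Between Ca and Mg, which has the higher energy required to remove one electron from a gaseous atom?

Across a period the outer electron is held more tightly (higher IE₁); down a group it sits in a higher shell, more shielded, and comes off more easily.
All are in group 2, so first ionization energy increases up the group.
So Mg has the higher energy required to remove one electron from a gaseous atom (Mg > Ca).

Mg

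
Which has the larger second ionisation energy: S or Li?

Li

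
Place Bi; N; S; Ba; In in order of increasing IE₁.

Ba, In, Bi, S, N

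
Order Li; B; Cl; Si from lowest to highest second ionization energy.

IE_2 is the cost of taking one more electron from the +1 cation: Li⁺ is the bare [He] core; B⁺ still has 2 valence electrons; Cl⁺ still has 6 valence electrons; Si⁺ still has 3 valence electrons.
Breaking into a closed-shell core is much more expensive than removing a leftover valence electron — Li has the largest IE_2 here.
Valence configurations: B⁺ [He]2s², Cl⁺ [Ne]3s²3p⁴, Si⁺ [Ne]3s²3p¹.
The numbers (kJ/mol): Li 7298, B 2427, Cl 2298, Si 1577.
Overall IE_2 order: Si < Cl < B < Li.

Si, Cl, B, Li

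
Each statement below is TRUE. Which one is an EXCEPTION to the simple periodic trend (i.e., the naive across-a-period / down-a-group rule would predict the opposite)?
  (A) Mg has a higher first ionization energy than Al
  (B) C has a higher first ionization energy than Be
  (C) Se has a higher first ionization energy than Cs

(A)

The general trend: first ionization energy increases across a period and decreases down a group.
(A) Mg (period 3, group 2) vs Al (period 3, group 13): the stated order contradicts the simple trend.
(B) C (period 2, group 14) vs Be (period 2, group 2): the stated order agrees with the simple trend.
(C) Se (period 4, group 16) vs Cs (period 6, group 1): the stated order agrees with the simple trend.
The exception is (A): Al's single 3p electron is easier to remove than one from Mg's filled 3s².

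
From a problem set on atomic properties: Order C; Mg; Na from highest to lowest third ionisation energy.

Mg > Na > C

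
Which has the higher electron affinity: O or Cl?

Cl

O is in period 2, group 16; Cl is in period 3, group 17.
Adding an electron releases more energy for atoms nearer the top right (short of the noble gases).
A diagonal step moves right (one effect) and down (the opposite effect) at once.
Cl > O: period and group pull opposite ways; the across-period shift dominates (349 vs 141 kJ/mol).
Tabulated electron affinity (kJ/mol): O 141, Cl 349.
So Cl has the higher electron affinity (Cl > O).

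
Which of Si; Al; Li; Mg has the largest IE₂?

Li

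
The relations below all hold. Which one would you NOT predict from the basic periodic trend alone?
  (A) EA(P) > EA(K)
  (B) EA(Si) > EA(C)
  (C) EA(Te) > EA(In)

The general trend: electron affinity increases across a period and decreases down a group.
(A) P (period 3, group 15) vs K (period 4, group 1): the stated order agrees with the simple trend.
(B) Si (period 3, group 14) vs C (period 2, group 14): the stated order contradicts the simple trend.
(C) Te (period 5, group 16) vs In (period 5, group 13): the stated order agrees with the simple trend.
The exception is (B): Si's larger, more diffuse 3p orbitals accept an added electron slightly more readily than C's compact 2p.

(B)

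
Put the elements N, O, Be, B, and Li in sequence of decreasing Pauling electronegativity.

Atoms toward the upper right of the periodic table pull bonding electrons most strongly.
All lie in period 2, so electronegativity increases left to right.
So from highest to lowest: O > N > B > Be > Li.

O, N, B, Be, Li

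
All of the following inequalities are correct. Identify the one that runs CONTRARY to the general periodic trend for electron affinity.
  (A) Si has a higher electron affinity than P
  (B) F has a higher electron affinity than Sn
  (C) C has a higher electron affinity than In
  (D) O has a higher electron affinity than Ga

The general trend: electron affinity increases across a period and decreases down a group.
(A) Si (period 3, group 14) vs P (period 3, group 15): the stated order contradicts the simple trend.
(B) F (period 2, group 17) vs Sn (period 5, group 14): the stated order agrees with the simple trend.
(C) C (period 2, group 14) vs In (period 5, group 13): the stated order agrees with the simple trend.
(D) O (period 2, group 16) vs Ga (period 4, group 13): the stated order agrees with the simple trend.
The exception is (A): adding an electron to P's half-filled 3p³ is unfavourable, so Si (3p²) has the more exothermic EA.

(A)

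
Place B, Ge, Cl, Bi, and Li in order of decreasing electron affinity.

Cl > Ge > Bi > Li > B

Li is in period 2, group 1; B is in period 2, group 13; Cl is in period 3, group 17; Ge is in period 4, group 14; Bi is in period 6, group 15.
EA tends to increase across a period and decrease down a group, though the pattern is less regular than for IE or radius.
Here both period and group differ, so the two effects have to be weighed against each other.
Li > B: this pair runs against the simple trend — see the exception note.
Bi > Li: period and group pull opposite ways; the across-period shift dominates (91 vs 60 kJ/mol).
Ge > Bi: period and group pull opposite ways; the down-group shift dominates (119 vs 91 kJ/mol).
Cl > Ge: relative to Ge, both the across-period and down-group shifts push Cl's electron affinity up.
Note the exception: Li has a higher electron affinity than B, contrary to the simple trend — B's ns²np¹ configuration gives only a small electron affinity — the sparsely filled np subshell binds an added electron weakly.
For reference (kJ/mol): Li 60, B 27, Cl 349, Ge 119, Bi 91.
So from highest to lowest: Cl > Ge > Bi > Li > B.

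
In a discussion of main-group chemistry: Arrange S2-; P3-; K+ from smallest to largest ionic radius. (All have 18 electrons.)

K+ < S2- < P3-

All of these have 18 electrons, so size is governed by nuclear charge alone: the more protons, the stronger the pull on the same electron cloud, and the smaller the ion.
Nuclear charges: K+ (Z=19), S2- (Z=16), P3- (Z=15).
Smallest to largest: K+ < S2- < P3-.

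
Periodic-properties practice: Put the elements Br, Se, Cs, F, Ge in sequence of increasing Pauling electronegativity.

Electronegativity increases across a period and decreases down a group, tracking effective nuclear charge and atomic size.
These span different periods and groups, so the two trends combine.
Ge > Cs: relative to Cs, both the across-period and down-group shifts push Ge's electronegativity up.
Se > Ge: both are in period 4; the period trend gives Se the larger value.
Br > Se: Br lies to the right of Se in period 4, so the across-period effect alone puts Br higher.
F > Br: F sits above Br in group 17, so the down-group effect alone puts F higher.
Approximate values (Pauling): F 3.98, Ge 2.01, Se 2.55, Br 2.96, Cs 0.79.
So from lowest to highest: Cs < Ge < Se < Br < F.

Cs, Ge, Se, Br, F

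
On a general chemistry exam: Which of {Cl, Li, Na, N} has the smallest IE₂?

Consider each +1 ion: Cl⁺ still has 6 valence electrons; Li⁺ is the bare [He] core; Na⁺ is the bare [Ne] core; N⁺ still has 4 valence electrons.
Pulling an electron out of a noble-gas core costs far more than removing a remaining valence electron, so Na and Li sit at the high end of IE_2.
Valence configurations: Cl⁺ [Ne]3s²3p⁴, N⁺ [He]2s²2p².
The numbers (kJ/mol): Cl 2298, Li 7298, Na 4562, N 2856.
So the second ionization energies run Cl < N < Na < Li.

Cl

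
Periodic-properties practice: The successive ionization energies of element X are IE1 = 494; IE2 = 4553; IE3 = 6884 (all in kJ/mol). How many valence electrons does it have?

1

Look for the largest jump between consecutive ionization energies: IE2/IE1 ≈ 9.2, far larger than any earlier ratio.
That jump marks the point where a core electron is being removed. So the atom has 1 valence electron.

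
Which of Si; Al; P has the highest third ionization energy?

Consider each +2 ion: Si²⁺ still has 2 valence electrons; Al²⁺ still has 1 valence electron; P²⁺ still has 3 valence electrons.
All are still removing valence electrons, so compare the +2 ions as you would atoms: IE_3 generally rises across a period (higher Z_eff) and falls down a group (larger shell), subject to the usual subshell exceptions.
Valence configurations: Si²⁺ [Ne]3s², Al²⁺ [Ne]3s¹, P²⁺ [Ne]3s²3p¹.
P²⁺ loses a lone 3p electron whereas Si²⁺ must break into a filled 3s² pair, so IE_3(Si) > IE_3(P) even though P has the higher nuclear charge.
The numbers (kJ/mol): Si 3232, Al 2745, P 2914.
Overall IE_3 order: Al < P < Si.

Si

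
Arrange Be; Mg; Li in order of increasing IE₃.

After 2 electrons have been removed, what remains? Be²⁺ is the bare [He] core; Mg²⁺ is the bare [Ne] core; Li²⁺ is already 1 electron into the core.
All of these are removing an electron from a noble-gas core or deeper; the smaller core (lower principal quantum number) is held far more tightly, and within a period the higher nuclear charge binds the same core more tightly.
Approximate IE_3 values (kJ/mol): Be 14849, Mg 7733, Li 11815.
So the third ionization energies run Mg < Li < Be.

Mg < Li < Be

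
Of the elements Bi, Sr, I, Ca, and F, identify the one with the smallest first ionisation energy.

Removing the outermost electron gets harder across a period and easier down a group.
Neither a single period nor a single group — weigh both effects.
Ca > Sr: they share group 2; the group trend gives Ca the larger value.
Bi > Ca: the two effects oppose for this pair; the across-period effect wins (703 vs 590 kJ/mol).
I > Bi: relative to Bi, both the across-period and down-group shifts push I's first ionization energy up.
F > I: they share group 17; the group trend gives F the larger value.
For reference (kJ/mol): F 1681, Ca 590, Sr 550, I 1008, Bi 703.
The smallest first ionisation energy among these belongs to Sr.

Sr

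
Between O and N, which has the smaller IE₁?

O

N is in period 2, group 15; O is in period 2, group 16.
IE₁ increases left→right with effective nuclear charge and decreases top→bottom as the valence shell moves farther out.
All lie in period 2; the across-period trend (first ionization energy increases left to right) applies, with the exception below.
Note the exception: N has a higher first ionization energy than O, contrary to the simple trend — pairing an electron in O's 2p⁴ costs repulsion energy, so O ionizes more easily than half-filled N (2p³).
For reference (kJ/mol): N 1402, O 1314.
So O has the smaller IE₁ (O < N).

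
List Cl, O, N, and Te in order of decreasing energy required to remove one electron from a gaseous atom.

N > O > Cl > Te

N is in period 2, group 15; O is in period 2, group 16; Cl is in period 3, group 17; Te is in period 5, group 16.
IE₁ increases left→right with effective nuclear charge and decreases top→bottom as the valence shell moves farther out.
Here both period and group differ, so the two effects have to be weighed against each other.
Cl > Te: relative to Te, both the across-period and down-group shifts push Cl's first ionization energy up.
O > Cl: period and group pull opposite ways; the down-group shift dominates (1314 vs 1251 kJ/mol).
N > O: this pair runs against the simple trend — see the exception note.
Note the exception: N has a higher first ionization energy than O, contrary to the simple trend — pairing an electron in O's 2p⁴ costs repulsion energy, so O ionizes more easily than half-filled N (2p³).
Approximate values (kJ/mol): N 1402, O 1314, Cl 1251, Te 869.
So from highest to lowest: N > O > Cl > Te.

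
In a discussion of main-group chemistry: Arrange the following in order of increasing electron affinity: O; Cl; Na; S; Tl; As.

EA tends to increase across a period and decrease down a group, though the pattern is less regular than for IE or radius.
These span different periods and groups, so the two trends combine.
Na > Tl: the two effects oppose for this pair; the down-group effect wins (53 vs 19 kJ/mol).
As > Na: the two effects oppose for this pair; the across-period effect wins (78 vs 53 kJ/mol).
O > As: both effects reinforce here, so O is clearly the higher of the two.
S > O: this pair runs against the simple trend — see the exception note.
Cl > S: both are in period 3; the period trend gives Cl the larger value.
Note the exception: S has a higher electron affinity than O, contrary to the simple trend — the compact 2p subshell of O repels the added electron more than S's larger 3p does.
Approximate values (kJ/mol): O 141, Na 53, S 200, Cl 349, As 78, Tl 19.
So from lowest to highest: Tl < Na < As < O < S < Cl.

Tl < Na < As < O < S < Cl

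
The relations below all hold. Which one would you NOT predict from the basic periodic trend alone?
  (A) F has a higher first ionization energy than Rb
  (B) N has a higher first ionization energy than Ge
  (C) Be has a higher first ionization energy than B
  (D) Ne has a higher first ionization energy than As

The general trend: first ionization energy increases across a period and decreases down a group.
(A) F (period 2, group 17) vs Rb (period 5, group 1): the stated order agrees with the simple trend.
(B) N (period 2, group 15) vs Ge (period 4, group 14): the stated order agrees with the simple trend.
(C) Be (period 2, group 2) vs B (period 2, group 13): the stated order contradicts the simple trend.
(D) Ne (period 2, group 18) vs As (period 4, group 15): the stated order agrees with the simple trend.
The exception is (C): removing B's lone 2p electron is easier than breaking Be's filled 2s².

(C)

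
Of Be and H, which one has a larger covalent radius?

H is in period 1, group 1; Be is in period 2, group 2.
Radius decreases left→right (rising Z_eff, same n) and increases top→bottom (higher n).
These sit on a diagonal, where the across-period and down-group effects partly cancel.
Be > H: period and group pull opposite ways; the down-group shift dominates (102 vs 32 pm).
Approximate values (pm): H 32, Be 102.
So Be has the larger covalent radius (Be > H).

Be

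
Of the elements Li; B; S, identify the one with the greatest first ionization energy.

S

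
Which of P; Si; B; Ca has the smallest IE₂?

Ca

Consider each +1 ion: P⁺ still has 4 valence electrons; Si⁺ still has 3 valence electrons; B⁺ still has 2 valence electrons; Ca⁺ still has 1 valence electron.
All are still removing valence electrons, so compare the +1 ions as you would atoms: IE_2 generally rises across a period (higher Z_eff) and falls down a group (larger shell), subject to the usual subshell exceptions.
Valence configurations: P⁺ [Ne]3s²3p², Si⁺ [Ne]3s²3p¹, B⁺ [He]2s², Ca⁺ [Ar]4s¹.
Tabulated IE_2 (kJ/mol): P 1907, Si 1577, B 2427, Ca 1145.
Putting it together, IE_2: Ca < Si < P < B.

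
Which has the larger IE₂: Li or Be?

Li

Consider each +1 ion: Li⁺ is the bare [He] core; Be⁺ still has 1 valence electron.
Breaking into a closed-shell core is much more expensive than removing a leftover valence electron — Li has the largest IE_2 here.
Approximate IE_2 values (kJ/mol): Li 7298, Be 1757.
Putting it together, IE_2: Be < Li.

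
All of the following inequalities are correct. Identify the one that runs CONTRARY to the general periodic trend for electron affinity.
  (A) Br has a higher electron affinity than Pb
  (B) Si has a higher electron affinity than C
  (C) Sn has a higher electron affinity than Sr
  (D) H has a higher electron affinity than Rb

(B)

The general trend: electron affinity increases across a period and decreases down a group.
(A) Br (period 4, group 17) vs Pb (period 6, group 14): the stated order agrees with the simple trend.
(B) Si (period 3, group 14) vs C (period 2, group 14): the stated order contradicts the simple trend.
(C) Sn (period 5, group 14) vs Sr (period 5, group 2): the stated order agrees with the simple trend.
(D) H (period 1, group 1) vs Rb (period 5, group 1): the stated order agrees with the simple trend.
The exception is (B): Si's larger, more diffuse 3p orbitals accept an added electron slightly more readily than C's compact 2p.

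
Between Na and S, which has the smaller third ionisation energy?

S

The third ionization energy removes an electron from the +2 ion. For each element: Na²⁺ is already 1 electron into the core; S²⁺ still has 4 valence electrons.
Breaking into a closed-shell core is much more expensive than removing a leftover valence electron — Na has the largest IE_3 here.
Approximate IE_3 values (kJ/mol): Na 6910, S 3357.
Overall IE_3 order: S < Na.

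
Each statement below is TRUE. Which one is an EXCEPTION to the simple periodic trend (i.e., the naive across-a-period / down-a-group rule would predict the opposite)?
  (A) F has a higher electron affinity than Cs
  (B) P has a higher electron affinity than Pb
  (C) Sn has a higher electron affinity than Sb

The general trend: electron affinity increases across a period and decreases down a group.
(A) F (period 2, group 17) vs Cs (period 6, group 1): the stated order agrees with the simple trend.
(B) P (period 3, group 15) vs Pb (period 6, group 14): the stated order agrees with the simple trend.
(C) Sn (period 5, group 14) vs Sb (period 5, group 15): the stated order contradicts the simple trend.
The exception is (C): adding an electron to Sb's half-filled 5p³ is unfavourable, so Sn has the more exothermic EA.

(C)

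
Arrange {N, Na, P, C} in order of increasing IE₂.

P < C < N < Na

After 1 electron has been removed, what remains? N⁺ still has 4 valence electrons; Na⁺ is the bare [Ne] core; P⁺ still has 4 valence electrons; C⁺ still has 3 valence electrons.
Breaking into a closed-shell core is much more expensive than removing a leftover valence electron — Na has the largest IE_2 here.
Valence configurations: N⁺ [He]2s²2p², P⁺ [Ne]3s²3p², C⁺ [He]2s²2p¹.
Tabulated IE_2 (kJ/mol): N 2856, Na 4562, P 1907, C 2353.
Putting it together, IE_2: P < C < N < Na.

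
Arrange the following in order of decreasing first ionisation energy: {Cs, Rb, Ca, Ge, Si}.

Si is in period 3, group 14; Ca is in period 4, group 2; Ge is in period 4, group 14; Rb is in period 5, group 1; Cs is in period 6, group 1.
Removing the outermost electron gets harder across a period and easier down a group.
Here both period and group differ, so the two effects have to be weighed against each other.
Rb > Cs: they share group 1; the group trend gives Rb the larger value.
Ca > Rb: relative to Rb, both the across-period and down-group shifts push Ca's first ionization energy up.
Ge > Ca: Ge lies to the right of Ca in period 4, so the across-period effect alone puts Ge higher.
Si > Ge: Si sits above Ge in group 14, so the down-group effect alone puts Si higher.
For reference (kJ/mol): Si 786, Ca 590, Ge 762, Rb 403, Cs 376.
So from highest to lowest: Si > Ge > Ca > Rb > Cs.

Si > Ge > Ca > Rb > Cs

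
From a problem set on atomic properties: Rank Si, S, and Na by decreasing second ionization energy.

Na > S > Si

The second ionization energy removes an electron from the +1 ion. For each element: Si⁺ still has 3 valence electrons; S⁺ still has 5 valence electrons; Na⁺ is the bare [Ne] core.
Core electrons are held far more tightly than valence electrons, so Na tops the IE_2 order.
Valence configurations: Si⁺ [Ne]3s²3p¹, S⁺ [Ne]3s²3p³.
The numbers (kJ/mol): Si 1577, S 2252, Na 4562.
Overall IE_2 order: Si < S < Na.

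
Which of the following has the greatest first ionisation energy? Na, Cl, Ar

Ar

Na is in period 3, group 1; Cl is in period 3, group 17; Ar is in period 3, group 18.
Across a period the outer electron is held more tightly (higher IE₁); down a group it sits in a higher shell, more shielded, and comes off more easily.
All lie in period 3, so first ionization energy increases left to right.
The greatest first ionisation energy among these belongs to Ar.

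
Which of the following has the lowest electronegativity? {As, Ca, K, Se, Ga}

K

Electronegativity increases across a period and decreases down a group, tracking effective nuclear charge and atomic size.
All lie in period 4, so electronegativity increases left to right.
The lowest electronegativity among these belongs to K.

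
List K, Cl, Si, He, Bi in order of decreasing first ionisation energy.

He is in period 1, group 18; Si is in period 3, group 14; Cl is in period 3, group 17; K is in period 4, group 1; Bi is in period 6, group 15.
Across a period the outer electron is held more tightly (higher IE₁); down a group it sits in a higher shell, more shielded, and comes off more easily.
Neither a single period nor a single group — weigh both effects.
Bi > K: the two effects oppose for this pair; the across-period effect wins (703 vs 419 kJ/mol).
Si > Bi: the two effects oppose for this pair; the down-group effect wins (786 vs 703 kJ/mol).
Cl > Si: both are in period 3; the period trend gives Cl the larger value.
He > Cl: relative to Cl, both the across-period and down-group shifts push He's first ionization energy up.
For reference (kJ/mol): He 2372, Si 786, Cl 1251, K 419, Bi 703.
So from highest to lowest: He > Cl > Si > Bi > K.

He > Cl > Si > Bi > K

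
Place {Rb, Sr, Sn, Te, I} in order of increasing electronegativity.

Rb is in period 5, group 1; Sr is in period 5, group 2; Sn is in period 5, group 14; Te is in period 5, group 16; I is in period 5, group 17.
EN rises left→right (higher Z_eff, smaller atoms) and falls top→bottom (larger, more shielded atoms).
All lie in period 5, so electronegativity increases left to right.
So from lowest to highest: Rb < Sr < Sn < Te < I.

Rb, Sr, Sn, Te, I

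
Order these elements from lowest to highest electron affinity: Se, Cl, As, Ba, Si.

Si is in period 3, group 14; Cl is in period 3, group 17; As is in period 4, group 15; Se is in period 4, group 16; Ba is in period 6, group 2.
Adding an electron releases more energy for atoms nearer the top right (short of the noble gases).
Here both period and group differ, so the two effects have to be weighed against each other.
As > Ba: both effects reinforce here, so As is clearly the higher of the two.
Si > As: period and group pull opposite ways; the down-group shift dominates (134 vs 78 kJ/mol).
Se > Si: the two effects oppose for this pair; the across-period effect wins (195 vs 134 kJ/mol).
Cl > Se: relative to Se, both the across-period and down-group shifts push Cl's electron affinity up.
Tabulated electron affinity (kJ/mol): Si 134, Cl 349, As 78, Se 195, Ba 14.
So from lowest to highest: Ba < As < Si < Se < Cl.

Ba, As, Si, Se, Cl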